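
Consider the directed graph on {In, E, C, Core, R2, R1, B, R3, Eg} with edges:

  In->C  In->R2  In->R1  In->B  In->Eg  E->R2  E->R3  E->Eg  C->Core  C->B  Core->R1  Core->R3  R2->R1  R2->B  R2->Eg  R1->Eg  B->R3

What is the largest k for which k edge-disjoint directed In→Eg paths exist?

3

Assign every edge capacity 1; by Menger, the answer equals the max flow.
Path In→Eg (+1); total 1.
Path In→R2→Eg (+1); total 2.
Path In→R1→Eg (+1); total 3.
No residual In→Eg path; max flow = 3.
Certifying cut of size 3: {In→Eg, In→R2, R1→Eg}.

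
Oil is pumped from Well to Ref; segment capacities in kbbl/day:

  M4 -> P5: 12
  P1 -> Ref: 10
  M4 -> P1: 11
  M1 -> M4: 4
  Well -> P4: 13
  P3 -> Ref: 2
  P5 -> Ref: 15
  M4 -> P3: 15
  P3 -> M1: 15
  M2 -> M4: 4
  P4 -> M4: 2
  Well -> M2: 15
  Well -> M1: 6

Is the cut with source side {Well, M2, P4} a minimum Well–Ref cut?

Given cut capacity: 6 + 4 + 2 = 12.
Augment Well→M1→M4→P3→Ref: bottleneck 2, flow now 2.
Augment Well→M1→M4→P5→Ref: bottleneck 2, flow now 4.
Augment Well→M2→M4→P5→Ref: bottleneck 4, flow now 8.
Augment Well→P4→M4→P5→Ref: bottleneck 2, flow now 10.
No augmenting path remains; maximum flow = 10.
In the residual graph, reachable from Well: {Well, M1, M2, P4}.
Min-cut edges: M1→M4 (4), M2→M4 (4), P4→M4 (2); capacity 4 + 4 + 2 = 10.
Cut capacity 12 exceeds the max flow 10, so it is not minimum.

No — its capacity is 12, but the minimum cut has capacity 10.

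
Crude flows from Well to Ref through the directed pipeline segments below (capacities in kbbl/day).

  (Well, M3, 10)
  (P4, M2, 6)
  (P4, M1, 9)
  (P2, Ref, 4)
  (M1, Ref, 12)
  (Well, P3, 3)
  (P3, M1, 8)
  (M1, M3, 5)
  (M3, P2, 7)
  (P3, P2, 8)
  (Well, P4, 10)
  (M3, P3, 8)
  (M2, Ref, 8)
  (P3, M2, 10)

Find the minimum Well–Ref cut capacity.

Augment Well→M3→P2→Ref: bottleneck 4, flow now 4.
Augment Well→P3→M1→Ref: bottleneck 3, flow now 7.
Augment Well→P4→M1→Ref: bottleneck 9, flow now 16.
Augment Well→P4→M2→Ref: bottleneck 1, flow now 17.
Augment Well→M3→P3→M2→Ref: bottleneck 6, flow now 23.
No augmenting path remains; maximum flow = 23.
By max-flow min-cut, the minimum cut capacity equals the max flow.
In the residual graph, reachable from Well: {Well}.
Min-cut edges: Well→M3 (10), Well→P3 (3), Well→P4 (10); capacity 10 + 3 + 10 = 23.

23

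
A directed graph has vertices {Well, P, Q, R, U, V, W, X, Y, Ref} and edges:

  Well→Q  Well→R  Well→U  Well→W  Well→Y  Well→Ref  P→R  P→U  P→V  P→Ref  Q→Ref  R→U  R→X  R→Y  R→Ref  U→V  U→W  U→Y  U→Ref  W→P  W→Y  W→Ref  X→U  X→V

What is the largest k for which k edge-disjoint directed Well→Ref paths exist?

Assign every edge capacity 1; by Menger, the answer equals the max flow.
Path Well→Ref (+1); total 1.
Path Well→Q→Ref (+1); total 2.
Path Well→R→Ref (+1); total 3.
Path Well→U→Ref (+1); total 4.
Path Well→W→Ref (+1); total 5.
No residual Well→Ref path; max flow = 5.
Certifying cut of size 5: {Well→Q, Well→R, Well→Ref, Well→U, Well→W}.

5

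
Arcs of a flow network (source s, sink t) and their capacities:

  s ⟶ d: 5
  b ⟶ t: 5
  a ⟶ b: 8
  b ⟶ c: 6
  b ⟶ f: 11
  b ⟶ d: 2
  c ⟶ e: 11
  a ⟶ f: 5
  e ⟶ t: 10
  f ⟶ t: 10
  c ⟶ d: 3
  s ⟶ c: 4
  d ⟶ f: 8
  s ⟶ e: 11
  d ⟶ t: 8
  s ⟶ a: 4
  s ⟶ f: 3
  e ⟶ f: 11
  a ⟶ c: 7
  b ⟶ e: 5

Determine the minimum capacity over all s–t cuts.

Augment s→d→t: bottleneck 5, flow now 5.
Augment s→e→t: bottleneck 10, flow now 15.
Augment s→f→t: bottleneck 3, flow now 18.
Augment s→a→b→t: bottleneck 4, flow now 22.
Augment s→c→d→t: bottleneck 3, flow now 25.
Augment s→e→f→t: bottleneck 1, flow now 26.
Augment s→c→e→f→t: bottleneck 1, flow now 27.
No augmenting path remains; maximum flow = 27.
By max-flow min-cut, the minimum cut capacity equals the max flow.
In the residual graph, reachable from s: {s}.
Min-cut edges: s→a (4), s→c (4), s→d (5), s→e (11), s→f (3); capacity 4 + 4 + 5 + 11 + 3 = 27.

27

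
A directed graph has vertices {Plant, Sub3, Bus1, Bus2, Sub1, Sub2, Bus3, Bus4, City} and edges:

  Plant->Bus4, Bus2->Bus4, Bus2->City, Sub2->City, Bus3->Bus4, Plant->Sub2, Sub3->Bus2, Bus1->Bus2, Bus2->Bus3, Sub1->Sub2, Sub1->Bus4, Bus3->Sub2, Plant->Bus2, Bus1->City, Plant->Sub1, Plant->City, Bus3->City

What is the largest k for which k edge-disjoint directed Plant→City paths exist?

Assign every edge capacity 1; by Menger, the answer equals the max flow.
Path Plant→City (+1); total 1.
Path Plant→Bus2→City (+1); total 2.
Path Plant→Sub2→City (+1); total 3.
No residual Plant→City path; max flow = 3.
Certifying cut of size 3: {Plant→Bus2, Plant→City, Sub2→City}.

3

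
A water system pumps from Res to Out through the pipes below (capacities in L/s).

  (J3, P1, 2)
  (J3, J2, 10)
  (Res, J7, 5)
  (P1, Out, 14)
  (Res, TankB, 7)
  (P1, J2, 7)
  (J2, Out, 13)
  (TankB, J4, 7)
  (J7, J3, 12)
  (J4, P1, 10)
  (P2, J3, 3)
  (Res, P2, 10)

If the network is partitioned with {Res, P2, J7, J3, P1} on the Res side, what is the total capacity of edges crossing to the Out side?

Edges leaving {Res, P2, J7, J3, P1}: Res→TankB (7), J3→J2 (10), P1→J2 (7), P1→Out (14).
Cut capacity = 7 + 10 + 7 + 14 = 38.

38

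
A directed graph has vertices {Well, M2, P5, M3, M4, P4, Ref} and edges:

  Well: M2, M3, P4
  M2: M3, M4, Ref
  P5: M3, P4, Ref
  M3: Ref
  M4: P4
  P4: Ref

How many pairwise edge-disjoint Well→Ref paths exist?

3

Assign every edge capacity 1; by Menger, the answer equals the max flow.
Path Well→M2→Ref (+1); total 1.
Path Well→M3→Ref (+1); total 2.
Path Well→P4→Ref (+1); total 3.
No residual Well→Ref path; max flow = 3.
Certifying cut of size 3: {Well→M2, Well→M3, Well→P4}.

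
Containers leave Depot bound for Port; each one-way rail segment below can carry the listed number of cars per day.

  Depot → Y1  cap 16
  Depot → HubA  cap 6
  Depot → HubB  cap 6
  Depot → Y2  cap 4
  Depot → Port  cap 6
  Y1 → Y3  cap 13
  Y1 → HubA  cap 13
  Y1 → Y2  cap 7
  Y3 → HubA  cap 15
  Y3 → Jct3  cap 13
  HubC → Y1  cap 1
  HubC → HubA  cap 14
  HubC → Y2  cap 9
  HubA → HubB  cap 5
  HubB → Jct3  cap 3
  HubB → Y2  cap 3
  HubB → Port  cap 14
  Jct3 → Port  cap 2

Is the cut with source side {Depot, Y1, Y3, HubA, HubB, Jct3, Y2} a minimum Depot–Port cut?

Given cut capacity: 6 + 14 + 2 = 22.
Augment Depot→Port: bottleneck 6, flow now 6.
Augment Depot→HubB→Port: bottleneck 6, flow now 12.
Augment Depot→HubA→HubB→Port: bottleneck 5, flow now 17.
Augment Depot→Y1→Y3→Jct3→Port: bottleneck 2, flow now 19.
No augmenting path remains; maximum flow = 19.
In the residual graph, reachable from Depot: {Depot, Y1, Y3, HubA, Jct3, Y2}.
Min-cut edges: Depot→HubB (6), Depot→Port (6), HubA→HubB (5), Jct3→Port (2); capacity 6 + 6 + 5 + 2 = 19.
Cut capacity 22 exceeds the max flow 19, so it is not minimum.

No — its capacity is 22, but the minimum cut has capacity 19.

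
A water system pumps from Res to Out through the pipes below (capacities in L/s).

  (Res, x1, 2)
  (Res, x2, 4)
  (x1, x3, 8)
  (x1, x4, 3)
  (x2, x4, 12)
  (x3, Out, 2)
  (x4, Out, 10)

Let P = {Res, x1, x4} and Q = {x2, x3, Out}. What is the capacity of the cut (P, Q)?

Edges leaving {Res, x1, x4}: Res→x2 (4), x1→x3 (8), x4→Out (10).
Cut capacity = 4 + 8 + 10 = 22.

22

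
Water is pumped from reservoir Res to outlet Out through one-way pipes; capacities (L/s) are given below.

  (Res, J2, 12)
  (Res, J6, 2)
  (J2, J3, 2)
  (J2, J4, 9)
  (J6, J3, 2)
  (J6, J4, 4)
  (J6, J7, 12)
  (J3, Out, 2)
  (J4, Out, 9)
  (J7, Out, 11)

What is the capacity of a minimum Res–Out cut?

Augment Res→J2→J3→Out: bottleneck 2, flow now 2.
Augment Res→J2→J4→Out: bottleneck 9, flow now 11.
Augment Res→J6→J7→Out: bottleneck 2, flow now 13.
No augmenting path remains; maximum flow = 13.
By max-flow min-cut, the minimum cut capacity equals the max flow.
In the residual graph, reachable from Res: {Res, J2}.
Min-cut edges: Res→J6 (2), J2→J3 (2), J2→J4 (9); capacity 2 + 2 + 9 = 13.

13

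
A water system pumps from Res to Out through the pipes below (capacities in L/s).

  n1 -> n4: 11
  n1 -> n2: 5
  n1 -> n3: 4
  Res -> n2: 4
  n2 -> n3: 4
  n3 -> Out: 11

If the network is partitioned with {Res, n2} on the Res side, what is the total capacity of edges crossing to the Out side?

Edges leaving {Res, n2}: n2→n3 (4).
Cut capacity = 4 = 4.

4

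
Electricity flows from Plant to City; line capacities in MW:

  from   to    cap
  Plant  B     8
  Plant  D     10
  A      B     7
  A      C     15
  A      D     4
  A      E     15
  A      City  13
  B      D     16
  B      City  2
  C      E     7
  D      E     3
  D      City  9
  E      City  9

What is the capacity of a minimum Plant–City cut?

Augment Plant→B→City: bottleneck 2, flow now 2.
Augment Plant→D→City: bottleneck 9, flow now 11.
Augment Plant→D→E→City: bottleneck 1, flow now 12.
Augment Plant→B→D→E→City: bottleneck 2, flow now 14.
No augmenting path remains; maximum flow = 14.
By max-flow min-cut, the minimum cut capacity equals the max flow.
In the residual graph, reachable from Plant: {Plant, B, D}.
Min-cut edges: B→City (2), D→E (3), D→City (9); capacity 2 + 3 + 9 = 14.

14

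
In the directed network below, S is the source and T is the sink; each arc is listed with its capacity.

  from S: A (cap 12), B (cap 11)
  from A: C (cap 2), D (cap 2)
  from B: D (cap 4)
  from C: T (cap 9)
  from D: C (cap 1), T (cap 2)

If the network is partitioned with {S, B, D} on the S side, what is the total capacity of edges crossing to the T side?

15

Edges leaving {S, B, D}: S→A (12), D→C (1), D→T (2).
Cut capacity = 12 + 1 + 2 = 15.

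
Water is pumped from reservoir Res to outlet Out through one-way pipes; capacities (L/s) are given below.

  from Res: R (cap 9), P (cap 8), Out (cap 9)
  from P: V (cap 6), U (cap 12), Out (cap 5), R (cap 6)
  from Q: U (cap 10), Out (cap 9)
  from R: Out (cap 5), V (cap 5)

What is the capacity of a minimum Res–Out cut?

Augment Res→Out: bottleneck 9, flow now 9.
Augment Res→P→Out: bottleneck 5, flow now 14.
Augment Res→R→Out: bottleneck 5, flow now 19.
No augmenting path remains; maximum flow = 19.
By max-flow min-cut, the minimum cut capacity equals the max flow.
In the residual graph, reachable from Res: {Res, P, R, U, V}.
Min-cut edges: Res→Out (9), P→Out (5), R→Out (5); capacity 9 + 5 + 5 = 19.

19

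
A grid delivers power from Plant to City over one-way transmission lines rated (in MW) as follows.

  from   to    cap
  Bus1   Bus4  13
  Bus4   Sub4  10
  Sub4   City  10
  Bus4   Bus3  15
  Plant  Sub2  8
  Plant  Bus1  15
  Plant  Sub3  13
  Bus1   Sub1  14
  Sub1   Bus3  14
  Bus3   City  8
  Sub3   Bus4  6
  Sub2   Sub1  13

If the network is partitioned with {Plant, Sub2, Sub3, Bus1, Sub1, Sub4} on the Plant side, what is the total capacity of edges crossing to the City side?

Edges leaving {Plant, Sub2, Sub3, Bus1, Sub1, Sub4}: Sub3→Bus4 (6), Bus1→Bus4 (13), Sub1→Bus3 (14), Sub4→City (10).
Cut capacity = 6 + 13 + 14 + 10 = 43.

43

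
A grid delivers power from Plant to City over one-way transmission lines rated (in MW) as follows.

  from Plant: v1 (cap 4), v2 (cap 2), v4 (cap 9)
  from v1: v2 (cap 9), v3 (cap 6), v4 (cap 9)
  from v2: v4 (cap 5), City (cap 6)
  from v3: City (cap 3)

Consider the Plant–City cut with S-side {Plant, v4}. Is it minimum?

Yes — it is a minimum cut (capacity 6).

Given cut capacity: 4 + 2 = 6.
Augment Plant→v2→City: bottleneck 2, flow now 2.
Augment Plant→v1→v2→City: bottleneck 4, flow now 6.
No augmenting path remains; maximum flow = 6.
Cut capacity 6 equals the max flow, so it is a minimum cut.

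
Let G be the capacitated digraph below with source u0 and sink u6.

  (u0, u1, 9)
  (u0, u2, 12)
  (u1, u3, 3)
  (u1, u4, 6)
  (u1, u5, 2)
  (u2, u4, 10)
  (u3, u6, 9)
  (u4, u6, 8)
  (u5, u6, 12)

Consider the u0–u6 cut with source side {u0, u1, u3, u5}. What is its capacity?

Edges leaving {u0, u1, u3, u5}: u0→u2 (12), u1→u4 (6), u3→u6 (9), u5→u6 (12).
Cut capacity = 12 + 6 + 9 + 12 = 39.

39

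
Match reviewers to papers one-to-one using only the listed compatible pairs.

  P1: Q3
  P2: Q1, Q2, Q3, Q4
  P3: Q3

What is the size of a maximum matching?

2

Unit-capacity flow: source→left, listed edges, right→sink; max matching = max flow.
Augmenting path P1→Q3 (+1); matched 1.
Augmenting path P2→Q1 (+1); matched 2.
No augmenting path remains; maximum matching = 2.
König certificate: {P2, Q3} is a vertex cover of size 2 (every listed pair touches it), so no matching can be larger.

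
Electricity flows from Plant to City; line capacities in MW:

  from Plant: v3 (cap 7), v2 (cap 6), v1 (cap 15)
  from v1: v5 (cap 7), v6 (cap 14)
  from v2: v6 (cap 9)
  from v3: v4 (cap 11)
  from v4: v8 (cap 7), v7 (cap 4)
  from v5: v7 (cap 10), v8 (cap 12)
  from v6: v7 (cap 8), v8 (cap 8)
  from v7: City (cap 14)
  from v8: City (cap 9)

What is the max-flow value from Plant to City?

Augment Plant→v1→v5→v7→City: bottleneck 7, flow now 7.
Augment Plant→v1→v6→v7→City: bottleneck 7, flow now 14.
Augment Plant→v1→v6→v8→City: bottleneck 1, flow now 15.
Augment Plant→v2→v6→v8→City: bottleneck 6, flow now 21.
Augment Plant→v3→v4→v8→City: bottleneck 2, flow now 23.
No augmenting path remains; maximum flow = 23.
In the residual graph, reachable from Plant: {Plant, v1, v2, v3, v4, v5, v6, v7, v8}.
Min-cut edges: v7→City (14), v8→City (9); capacity 14 + 9 = 23.
This cut is saturated, so no flow can exceed 23.

23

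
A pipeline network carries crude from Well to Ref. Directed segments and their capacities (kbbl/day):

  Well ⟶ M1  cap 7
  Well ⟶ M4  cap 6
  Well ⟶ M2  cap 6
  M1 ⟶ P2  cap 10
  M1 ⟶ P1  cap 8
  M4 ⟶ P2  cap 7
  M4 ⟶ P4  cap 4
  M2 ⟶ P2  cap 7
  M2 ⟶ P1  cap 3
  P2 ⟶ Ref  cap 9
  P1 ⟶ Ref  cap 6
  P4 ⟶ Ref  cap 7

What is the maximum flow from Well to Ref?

19

Augment Well→M1→P2→Ref: bottleneck 7, flow now 7.
Augment Well→M4→P2→Ref: bottleneck 2, flow now 9.
Augment Well→M4→P4→Ref: bottleneck 4, flow now 13.
Augment Well→M2→P1→Ref: bottleneck 3, flow now 16.
Augment Well→M2→P2→M1→P1→Ref: bottleneck 3, flow now 19. (uses reverse residual edge)
No augmenting path remains; maximum flow = 19.
In the residual graph, reachable from Well: {Well}.
Min-cut edges: Well→M1 (7), Well→M4 (6), Well→M2 (6); capacity 7 + 6 + 6 = 19.
This cut is saturated, so no flow can exceed 19.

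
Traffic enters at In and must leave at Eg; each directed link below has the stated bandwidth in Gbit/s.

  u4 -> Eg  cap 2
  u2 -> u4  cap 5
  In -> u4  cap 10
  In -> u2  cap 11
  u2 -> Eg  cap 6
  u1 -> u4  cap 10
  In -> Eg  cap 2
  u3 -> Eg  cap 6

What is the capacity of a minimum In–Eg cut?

10

Augment In→Eg: bottleneck 2, flow now 2.
Augment In→u2→Eg: bottleneck 6, flow now 8.
Augment In→u4→Eg: bottleneck 2, flow now 10.
No augmenting path remains; maximum flow = 10.
By max-flow min-cut, the minimum cut capacity equals the max flow.
In the residual graph, reachable from In: {In, u2, u4}.
Min-cut edges: In→Eg (2), u2→Eg (6), u4→Eg (2); capacity 2 + 6 + 2 = 10.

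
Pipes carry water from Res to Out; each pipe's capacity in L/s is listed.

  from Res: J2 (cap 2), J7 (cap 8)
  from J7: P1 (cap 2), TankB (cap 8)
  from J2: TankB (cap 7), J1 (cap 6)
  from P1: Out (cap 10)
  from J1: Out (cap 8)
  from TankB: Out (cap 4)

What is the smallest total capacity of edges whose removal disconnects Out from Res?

Augment Res→J7→P1→Out: bottleneck 2, flow now 2.
Augment Res→J7→TankB→Out: bottleneck 4, flow now 6.
Augment Res→J2→J1→Out: bottleneck 2, flow now 8.
No augmenting path remains; maximum flow = 8.
By max-flow min-cut, the minimum cut capacity equals the max flow.
In the residual graph, reachable from Res: {Res, J7, TankB}.
Min-cut edges: Res→J2 (2), J7→P1 (2), TankB→Out (4); capacity 2 + 2 + 4 = 8.

8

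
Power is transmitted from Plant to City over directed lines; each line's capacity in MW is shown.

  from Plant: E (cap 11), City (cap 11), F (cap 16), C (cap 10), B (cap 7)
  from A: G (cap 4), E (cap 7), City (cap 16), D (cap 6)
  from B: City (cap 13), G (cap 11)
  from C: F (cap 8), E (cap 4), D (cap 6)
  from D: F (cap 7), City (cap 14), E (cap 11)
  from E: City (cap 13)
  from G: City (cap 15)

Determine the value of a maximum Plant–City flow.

37

Augment Plant→City: bottleneck 11, flow now 11.
Augment Plant→B→City: bottleneck 7, flow now 18.
Augment Plant→E→City: bottleneck 11, flow now 29.
Augment Plant→C→D→City: bottleneck 6, flow now 35.
Augment Plant→C→E→City: bottleneck 2, flow now 37.
No augmenting path remains; maximum flow = 37.
In the residual graph, reachable from Plant: {Plant, C, E, F}.
Min-cut edges: Plant→B (7), Plant→City (11), C→D (6), E→City (13); capacity 7 + 11 + 6 + 13 = 37.
This cut is saturated, so no flow can exceed 37.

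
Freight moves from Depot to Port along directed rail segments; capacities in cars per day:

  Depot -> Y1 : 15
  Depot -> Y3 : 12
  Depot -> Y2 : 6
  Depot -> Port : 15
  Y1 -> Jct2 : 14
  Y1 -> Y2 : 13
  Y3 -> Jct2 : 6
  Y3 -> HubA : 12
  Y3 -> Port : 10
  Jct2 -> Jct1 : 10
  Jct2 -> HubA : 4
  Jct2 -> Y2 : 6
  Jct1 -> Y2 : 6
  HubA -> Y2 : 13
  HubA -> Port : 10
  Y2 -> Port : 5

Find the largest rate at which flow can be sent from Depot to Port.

36

Augment Depot→Port: bottleneck 15, flow now 15.
Augment Depot→Y3→Port: bottleneck 10, flow now 25.
Augment Depot→Y2→Port: bottleneck 5, flow now 30.
Augment Depot→Y3→HubA→Port: bottleneck 2, flow now 32.
Augment Depot→Y1→Jct2→HubA→Port: bottleneck 4, flow now 36.
No augmenting path remains; maximum flow = 36.
In the residual graph, reachable from Depot: {Depot, Y1, Jct2, Jct1, Y2}.
Min-cut edges: Depot→Y3 (12), Depot→Port (15), Jct2→HubA (4), Y2→Port (5); capacity 12 + 15 + 4 + 5 = 36.
This cut is saturated, so no flow can exceed 36.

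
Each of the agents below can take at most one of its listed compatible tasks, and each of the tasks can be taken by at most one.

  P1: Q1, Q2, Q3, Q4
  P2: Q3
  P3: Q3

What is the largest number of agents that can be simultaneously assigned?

2

Unit-capacity flow: source→left, listed edges, right→sink; max matching = max flow.
Augmenting path P1→Q1 (+1); matched 1.
Augmenting path P2→Q3 (+1); matched 2.
No augmenting path remains; maximum matching = 2.
König certificate: {P1, Q3} is a vertex cover of size 2 (every listed pair touches it), so no matching can be larger.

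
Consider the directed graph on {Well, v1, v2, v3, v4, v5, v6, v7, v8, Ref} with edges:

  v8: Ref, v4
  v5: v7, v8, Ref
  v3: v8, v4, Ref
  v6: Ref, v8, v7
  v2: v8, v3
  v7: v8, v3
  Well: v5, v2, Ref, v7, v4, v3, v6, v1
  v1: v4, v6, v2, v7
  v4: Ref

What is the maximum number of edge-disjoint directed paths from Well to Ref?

Assign every edge capacity 1; by Menger, the answer equals the max flow.
Path Well→Ref (+1); total 1.
Path Well→v3→Ref (+1); total 2.
Path Well→v4→Ref (+1); total 3.
Path Well→v5→Ref (+1); total 4.
Path Well→v6→Ref (+1); total 5.
Path Well→v2→v8→Ref (+1); total 6.
No residual Well→Ref path; max flow = 6.
Certifying cut of size 6: {Well→Ref, Well→v5, v3→Ref, v4→Ref, v6→Ref, v8→Ref}.

6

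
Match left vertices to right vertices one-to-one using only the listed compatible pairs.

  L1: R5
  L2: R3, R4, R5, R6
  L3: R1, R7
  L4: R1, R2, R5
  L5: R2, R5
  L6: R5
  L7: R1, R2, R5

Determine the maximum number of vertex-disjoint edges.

Unit-capacity flow: source→left, listed edges, right→sink; max matching = max flow.
Augmenting path L1→R5 (+1); matched 1.
Augmenting path L2→R3 (+1); matched 2.
Augmenting path L3→R1 (+1); matched 3.
Augmenting path L4→R2 (+1); matched 4.
Augmenting path L7→R1→L3→R7 (+1); matched 5.
No augmenting path remains; maximum matching = 5.
König certificate: {L2, L3, R1, R2, R5} is a vertex cover of size 5 (every listed pair touches it), so no matching can be larger.

5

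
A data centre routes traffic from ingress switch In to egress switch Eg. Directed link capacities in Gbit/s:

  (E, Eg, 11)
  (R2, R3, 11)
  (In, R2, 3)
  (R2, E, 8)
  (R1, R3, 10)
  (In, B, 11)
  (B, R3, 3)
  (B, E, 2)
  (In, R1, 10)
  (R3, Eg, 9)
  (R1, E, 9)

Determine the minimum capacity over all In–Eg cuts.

Augment In→B→E→Eg: bottleneck 2, flow now 2.
Augment In→B→R3→Eg: bottleneck 3, flow now 5.
Augment In→R2→E→Eg: bottleneck 3, flow now 8.
Augment In→R1→E→Eg: bottleneck 6, flow now 14.
Augment In→R1→R3→Eg: bottleneck 4, flow now 18.
No augmenting path remains; maximum flow = 18.
By max-flow min-cut, the minimum cut capacity equals the max flow.
In the residual graph, reachable from In: {In, B}.
Min-cut edges: In→R2 (3), In→R1 (10), B→E (2), B→R3 (3); capacity 3 + 10 + 2 + 3 = 18.

18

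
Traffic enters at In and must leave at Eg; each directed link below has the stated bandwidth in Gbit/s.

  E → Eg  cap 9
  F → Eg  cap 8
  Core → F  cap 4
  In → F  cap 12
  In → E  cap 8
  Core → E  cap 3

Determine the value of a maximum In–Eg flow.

16

Augment In→F→Eg: bottleneck 8, flow now 8.
Augment In→E→Eg: bottleneck 8, flow now 16.
No augmenting path remains; maximum flow = 16.
In the residual graph, reachable from In: {In, F}.
Min-cut edges: In→E (8), F→Eg (8); capacity 8 + 8 = 16.
This cut is saturated, so no flow can exceed 16.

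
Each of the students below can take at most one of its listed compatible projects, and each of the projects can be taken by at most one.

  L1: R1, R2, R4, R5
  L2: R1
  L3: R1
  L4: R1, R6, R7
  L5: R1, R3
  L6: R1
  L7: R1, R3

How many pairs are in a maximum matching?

Unit-capacity flow: source→left, listed edges, right→sink; max matching = max flow.
Augmenting path L1→R1 (+1); matched 1.
Augmenting path L4→R6 (+1); matched 2.
Augmenting path L5→R3 (+1); matched 3.
Augmenting path L2→R1→L1→R2 (+1); matched 4.
No augmenting path remains; maximum matching = 4.
König certificate: {L1, L4, R1, R3} is a vertex cover of size 4 (every listed pair touches it), so no matching can be larger.

4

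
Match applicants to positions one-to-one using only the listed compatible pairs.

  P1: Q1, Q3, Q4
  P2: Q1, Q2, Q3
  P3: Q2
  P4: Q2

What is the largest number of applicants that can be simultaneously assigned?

Unit-capacity flow: source→left, listed edges, right→sink; max matching = max flow.
Augmenting path P1→Q1 (+1); matched 1.
Augmenting path P2→Q2 (+1); matched 2.
Augmenting path P3→Q2→P2→Q3 (+1); matched 3.
No augmenting path remains; maximum matching = 3.
König certificate: {P1, P2, Q2} is a vertex cover of size 3 (every listed pair touches it), so no matching can be larger.

3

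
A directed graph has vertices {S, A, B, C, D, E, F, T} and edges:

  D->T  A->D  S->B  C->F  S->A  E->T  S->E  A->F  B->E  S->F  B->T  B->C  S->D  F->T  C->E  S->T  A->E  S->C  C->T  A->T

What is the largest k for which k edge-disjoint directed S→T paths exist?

7

Assign every edge capacity 1; by Menger, the answer equals the max flow.
Path S→T (+1); total 1.
Path S→A→T (+1); total 2.
Path S→B→T (+1); total 3.
Path S→C→T (+1); total 4.
Path S→D→T (+1); total 5.
Path S→E→T (+1); total 6.
Path S→F→T (+1); total 7.
No residual S→T path; max flow = 7.
Certifying cut of size 7: {S→A, S→B, S→C, S→D, S→E, S→F, S→T}.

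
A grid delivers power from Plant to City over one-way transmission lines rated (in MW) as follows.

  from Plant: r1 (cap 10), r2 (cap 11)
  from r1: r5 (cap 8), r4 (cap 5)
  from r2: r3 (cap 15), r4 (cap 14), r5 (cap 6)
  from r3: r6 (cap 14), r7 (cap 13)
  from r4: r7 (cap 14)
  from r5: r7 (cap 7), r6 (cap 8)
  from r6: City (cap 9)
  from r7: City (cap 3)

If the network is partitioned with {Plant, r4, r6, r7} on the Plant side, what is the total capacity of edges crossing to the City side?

33

Edges leaving {Plant, r4, r6, r7}: Plant→r1 (10), Plant→r2 (11), r6→City (9), r7→City (3).
Cut capacity = 10 + 11 + 9 + 3 = 33.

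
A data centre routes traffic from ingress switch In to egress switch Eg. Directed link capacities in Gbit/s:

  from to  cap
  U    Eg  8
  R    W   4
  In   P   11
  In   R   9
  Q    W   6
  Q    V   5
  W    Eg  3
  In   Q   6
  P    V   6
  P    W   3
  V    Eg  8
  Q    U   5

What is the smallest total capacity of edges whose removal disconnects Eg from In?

15

Augment In→P→V→Eg: bottleneck 6, flow now 6.
Augment In→P→W→Eg: bottleneck 3, flow now 9.
Augment In→Q→U→Eg: bottleneck 5, flow now 14.
Augment In→Q→V→Eg: bottleneck 1, flow now 15.
No augmenting path remains; maximum flow = 15.
By max-flow min-cut, the minimum cut capacity equals the max flow.
In the residual graph, reachable from In: {In, P, R, W}.
Min-cut edges: In→Q (6), P→V (6), W→Eg (3); capacity 6 + 6 + 3 = 15.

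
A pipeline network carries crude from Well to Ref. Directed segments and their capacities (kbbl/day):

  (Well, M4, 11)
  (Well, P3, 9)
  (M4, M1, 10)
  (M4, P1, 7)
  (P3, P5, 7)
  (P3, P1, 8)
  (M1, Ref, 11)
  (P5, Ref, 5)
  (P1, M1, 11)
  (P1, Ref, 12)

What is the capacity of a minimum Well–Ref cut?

Augment Well→M4→M1→Ref: bottleneck 10, flow now 10.
Augment Well→M4→P1→Ref: bottleneck 1, flow now 11.
Augment Well→P3→P5→Ref: bottleneck 5, flow now 16.
Augment Well→P3→P1→Ref: bottleneck 4, flow now 20.
No augmenting path remains; maximum flow = 20.
By max-flow min-cut, the minimum cut capacity equals the max flow.
In the residual graph, reachable from Well: {Well}.
Min-cut edges: Well→M4 (11), Well→P3 (9); capacity 11 + 9 = 20.

20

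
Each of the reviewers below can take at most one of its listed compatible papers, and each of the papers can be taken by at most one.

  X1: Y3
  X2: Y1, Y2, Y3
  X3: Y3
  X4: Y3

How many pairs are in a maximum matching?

Unit-capacity flow: source→left, listed edges, right→sink; max matching = max flow.
Augmenting path X1→Y3 (+1); matched 1.
Augmenting path X2→Y1 (+1); matched 2.
No augmenting path remains; maximum matching = 2.
König certificate: {X2, Y3} is a vertex cover of size 2 (every listed pair touches it), so no matching can be larger.

2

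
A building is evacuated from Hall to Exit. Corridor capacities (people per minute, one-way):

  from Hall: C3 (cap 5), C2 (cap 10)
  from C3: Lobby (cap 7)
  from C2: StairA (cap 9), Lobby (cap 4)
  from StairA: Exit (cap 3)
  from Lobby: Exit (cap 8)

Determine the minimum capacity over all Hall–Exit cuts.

11

Augment Hall→C3→Lobby→Exit: bottleneck 5, flow now 5.
Augment Hall→C2→StairA→Exit: bottleneck 3, flow now 8.
Augment Hall→C2→Lobby→Exit: bottleneck 3, flow now 11.
No augmenting path remains; maximum flow = 11.
By max-flow min-cut, the minimum cut capacity equals the max flow.
In the residual graph, reachable from Hall: {Hall, C3, C2, StairA, Lobby}.
Min-cut edges: StairA→Exit (3), Lobby→Exit (8); capacity 3 + 8 = 11.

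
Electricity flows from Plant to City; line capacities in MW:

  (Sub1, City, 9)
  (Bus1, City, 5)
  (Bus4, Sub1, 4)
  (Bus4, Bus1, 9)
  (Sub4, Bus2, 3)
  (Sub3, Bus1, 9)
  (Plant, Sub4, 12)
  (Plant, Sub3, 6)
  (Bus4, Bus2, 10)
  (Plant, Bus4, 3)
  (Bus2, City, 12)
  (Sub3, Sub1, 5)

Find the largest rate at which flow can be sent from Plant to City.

Augment Plant→Bus4→Bus1→City: bottleneck 3, flow now 3.
Augment Plant→Sub4→Bus2→City: bottleneck 3, flow now 6.
Augment Plant→Sub3→Bus1→City: bottleneck 2, flow now 8.
Augment Plant→Sub3→Sub1→City: bottleneck 4, flow now 12.
No augmenting path remains; maximum flow = 12.
In the residual graph, reachable from Plant: {Plant, Sub4}.
Min-cut edges: Plant→Bus4 (3), Plant→Sub3 (6), Sub4→Bus2 (3); capacity 3 + 6 + 3 = 12.
This cut is saturated, so no flow can exceed 12.

12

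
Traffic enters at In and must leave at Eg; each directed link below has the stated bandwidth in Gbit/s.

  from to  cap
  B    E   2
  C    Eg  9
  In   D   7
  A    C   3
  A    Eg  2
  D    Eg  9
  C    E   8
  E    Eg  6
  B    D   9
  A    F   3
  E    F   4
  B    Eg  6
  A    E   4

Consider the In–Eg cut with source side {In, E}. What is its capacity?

Edges leaving {In, E}: In→D (7), E→F (4), E→Eg (6).
Cut capacity = 7 + 4 + 6 = 17.

17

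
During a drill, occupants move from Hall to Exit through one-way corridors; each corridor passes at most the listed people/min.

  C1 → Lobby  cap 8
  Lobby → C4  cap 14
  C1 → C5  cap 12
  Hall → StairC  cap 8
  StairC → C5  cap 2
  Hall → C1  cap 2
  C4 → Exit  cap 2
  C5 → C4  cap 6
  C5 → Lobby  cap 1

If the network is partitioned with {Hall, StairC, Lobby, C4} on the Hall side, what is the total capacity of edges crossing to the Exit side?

Edges leaving {Hall, StairC, Lobby, C4}: Hall→C1 (2), StairC→C5 (2), C4→Exit (2).
Cut capacity = 2 + 2 + 2 = 6.

6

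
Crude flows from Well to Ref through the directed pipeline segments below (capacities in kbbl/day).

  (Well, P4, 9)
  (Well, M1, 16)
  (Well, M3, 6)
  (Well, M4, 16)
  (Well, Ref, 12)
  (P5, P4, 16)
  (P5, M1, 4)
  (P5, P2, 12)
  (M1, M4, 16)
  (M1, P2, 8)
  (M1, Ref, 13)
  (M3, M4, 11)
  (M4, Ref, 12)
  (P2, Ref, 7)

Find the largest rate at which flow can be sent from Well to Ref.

40

Augment Well→Ref: bottleneck 12, flow now 12.
Augment Well→M1→Ref: bottleneck 13, flow now 25.
Augment Well→M4→Ref: bottleneck 12, flow now 37.
Augment Well→M1→P2→Ref: bottleneck 3, flow now 40.
No augmenting path remains; maximum flow = 40.
In the residual graph, reachable from Well: {Well, P4, M3, M4}.
Min-cut edges: Well→M1 (16), Well→Ref (12), M4→Ref (12); capacity 16 + 12 + 12 = 40.
This cut is saturated, so no flow can exceed 40.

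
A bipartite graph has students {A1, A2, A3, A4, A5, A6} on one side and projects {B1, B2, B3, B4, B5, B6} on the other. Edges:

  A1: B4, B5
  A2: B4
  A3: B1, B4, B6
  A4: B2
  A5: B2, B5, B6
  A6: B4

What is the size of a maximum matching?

Unit-capacity flow: source→left, listed edges, right→sink; max matching = max flow.
Augmenting path A1→B4 (+1); matched 1.
Augmenting path A3→B1 (+1); matched 2.
Augmenting path A4→B2 (+1); matched 3.
Augmenting path A5→B5 (+1); matched 4.
Augmenting path A2→B4→A1→B5→A5→B6 (+1); matched 5.
No augmenting path remains; maximum matching = 5.
König certificate: {A1, A3, A4, A5, B4} is a vertex cover of size 5 (every listed pair touches it), so no matching can be larger.

5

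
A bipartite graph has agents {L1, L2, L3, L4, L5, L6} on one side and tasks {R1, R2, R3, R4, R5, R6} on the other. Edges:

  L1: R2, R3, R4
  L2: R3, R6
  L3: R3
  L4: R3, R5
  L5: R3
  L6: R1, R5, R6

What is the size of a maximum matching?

Unit-capacity flow: source→left, listed edges, right→sink; max matching = max flow.
Augmenting path L1→R2 (+1); matched 1.
Augmenting path L2→R3 (+1); matched 2.
Augmenting path L4→R5 (+1); matched 3.
Augmenting path L6→R1 (+1); matched 4.
Augmenting path L3→R3→L2→R6 (+1); matched 5.
No augmenting path remains; maximum matching = 5.
König certificate: {L1, L2, L4, L6, R3} is a vertex cover of size 5 (every listed pair touches it), so no matching can be larger.

5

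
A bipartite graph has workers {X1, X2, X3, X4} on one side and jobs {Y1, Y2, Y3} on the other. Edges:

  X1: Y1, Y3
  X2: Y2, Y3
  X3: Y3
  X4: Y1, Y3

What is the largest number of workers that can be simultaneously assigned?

3

Unit-capacity flow: source→left, listed edges, right→sink; max matching = max flow.
Augmenting path X1→Y1 (+1); matched 1.
Augmenting path X2→Y2 (+1); matched 2.
Augmenting path X3→Y3 (+1); matched 3.
No augmenting path remains; maximum matching = 3.
König certificate: {X2, Y1, Y3} is a vertex cover of size 3 (every listed pair touches it), so no matching can be larger.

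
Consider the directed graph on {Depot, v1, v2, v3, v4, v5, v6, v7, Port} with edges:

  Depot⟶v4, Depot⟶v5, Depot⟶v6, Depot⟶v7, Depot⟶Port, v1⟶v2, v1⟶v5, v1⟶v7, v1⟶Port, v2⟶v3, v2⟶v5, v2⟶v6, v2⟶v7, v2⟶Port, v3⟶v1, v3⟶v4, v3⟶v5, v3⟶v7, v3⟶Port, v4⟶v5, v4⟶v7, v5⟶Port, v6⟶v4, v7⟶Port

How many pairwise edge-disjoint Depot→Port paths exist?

Assign every edge capacity 1; by Menger, the answer equals the max flow.
Path Depot→Port (+1); total 1.
Path Depot→v5→Port (+1); total 2.
Path Depot→v7→Port (+1); total 3.
No residual Depot→Port path; max flow = 3.
Certifying cut of size 3: {Depot→Port, v5→Port, v7→Port}.

3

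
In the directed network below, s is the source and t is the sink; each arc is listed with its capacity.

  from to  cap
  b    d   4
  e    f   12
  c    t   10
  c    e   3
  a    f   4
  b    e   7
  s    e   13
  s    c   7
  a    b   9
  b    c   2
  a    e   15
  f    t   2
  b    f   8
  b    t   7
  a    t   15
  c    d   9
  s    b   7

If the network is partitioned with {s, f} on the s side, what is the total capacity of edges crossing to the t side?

Edges leaving {s, f}: s→b (7), s→c (7), s→e (13), f→t (2).
Cut capacity = 7 + 7 + 13 + 2 = 29.

29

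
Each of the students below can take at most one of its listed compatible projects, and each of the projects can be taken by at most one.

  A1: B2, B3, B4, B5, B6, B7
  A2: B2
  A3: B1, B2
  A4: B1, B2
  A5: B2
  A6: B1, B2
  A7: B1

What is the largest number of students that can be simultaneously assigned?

3

Unit-capacity flow: source→left, listed edges, right→sink; max matching = max flow.
Augmenting path A1→B2 (+1); matched 1.
Augmenting path A3→B1 (+1); matched 2.
Augmenting path A2→B2→A1→B3 (+1); matched 3.
No augmenting path remains; maximum matching = 3.
König certificate: {A1, B1, B2} is a vertex cover of size 3 (every listed pair touches it), so no matching can be larger.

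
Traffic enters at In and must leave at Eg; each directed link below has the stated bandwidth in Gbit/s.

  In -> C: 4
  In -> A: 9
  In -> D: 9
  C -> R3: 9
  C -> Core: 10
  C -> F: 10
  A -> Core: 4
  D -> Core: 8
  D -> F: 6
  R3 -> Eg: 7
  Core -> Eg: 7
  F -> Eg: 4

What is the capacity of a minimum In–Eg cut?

15

Augment In→C→R3→Eg: bottleneck 4, flow now 4.
Augment In→A→Core→Eg: bottleneck 4, flow now 8.
Augment In→D→Core→Eg: bottleneck 3, flow now 11.
Augment In→D→F→Eg: bottleneck 4, flow now 15.
No augmenting path remains; maximum flow = 15.
By max-flow min-cut, the minimum cut capacity equals the max flow.
In the residual graph, reachable from In: {In, A, D, Core, F}.
Min-cut edges: In→C (4), Core→Eg (7), F→Eg (4); capacity 4 + 7 + 4 = 15.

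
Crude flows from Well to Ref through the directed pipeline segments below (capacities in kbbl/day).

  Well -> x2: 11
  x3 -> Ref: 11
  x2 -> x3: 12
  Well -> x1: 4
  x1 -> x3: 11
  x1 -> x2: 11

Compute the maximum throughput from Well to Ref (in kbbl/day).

11

Augment Well→x1→x3→Ref: bottleneck 4, flow now 4.
Augment Well→x2→x3→Ref: bottleneck 7, flow now 11.
No augmenting path remains; maximum flow = 11.
In the residual graph, reachable from Well: {Well, x1, x2, x3}.
Min-cut edges: x3→Ref (11); capacity 11 = 11.
This cut is saturated, so no flow can exceed 11.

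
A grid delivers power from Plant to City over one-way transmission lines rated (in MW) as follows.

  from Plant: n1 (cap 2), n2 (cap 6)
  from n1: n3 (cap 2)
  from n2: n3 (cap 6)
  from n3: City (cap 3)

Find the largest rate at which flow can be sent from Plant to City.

3

Augment Plant→n1→n3→City: bottleneck 2, flow now 2.
Augment Plant→n2→n3→City: bottleneck 1, flow now 3.
No augmenting path remains; maximum flow = 3.
In the residual graph, reachable from Plant: {Plant, n1, n2, n3}.
Min-cut edges: n3→City (3); capacity 3 = 3.
This cut is saturated, so no flow can exceed 3.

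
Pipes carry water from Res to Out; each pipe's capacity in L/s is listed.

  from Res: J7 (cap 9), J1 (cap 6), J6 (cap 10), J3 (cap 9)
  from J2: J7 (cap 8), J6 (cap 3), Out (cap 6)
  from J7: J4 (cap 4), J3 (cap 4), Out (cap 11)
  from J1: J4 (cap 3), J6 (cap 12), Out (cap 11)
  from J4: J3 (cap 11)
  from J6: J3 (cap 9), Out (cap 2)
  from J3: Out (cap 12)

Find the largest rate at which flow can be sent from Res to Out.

29

Augment Res→J7→Out: bottleneck 9, flow now 9.
Augment Res→J1→Out: bottleneck 6, flow now 15.
Augment Res→J6→Out: bottleneck 2, flow now 17.
Augment Res→J3→Out: bottleneck 9, flow now 26.
Augment Res→J6→J3→Out: bottleneck 3, flow now 29.
No augmenting path remains; maximum flow = 29.
In the residual graph, reachable from Res: {Res, J6, J3}.
Min-cut edges: Res→J7 (9), Res→J1 (6), J6→Out (2), J3→Out (12); capacity 9 + 6 + 2 + 12 = 29.
This cut is saturated, so no flow can exceed 29.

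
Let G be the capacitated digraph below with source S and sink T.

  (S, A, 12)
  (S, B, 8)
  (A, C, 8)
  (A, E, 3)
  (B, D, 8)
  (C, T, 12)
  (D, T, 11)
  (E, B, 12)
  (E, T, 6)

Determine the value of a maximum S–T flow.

19

Augment S→A→C→T: bottleneck 8, flow now 8.
Augment S→A→E→T: bottleneck 3, flow now 11.
Augment S→B→D→T: bottleneck 8, flow now 19.
No augmenting path remains; maximum flow = 19.
In the residual graph, reachable from S: {S, A}.
Min-cut edges: S→B (8), A→C (8), A→E (3); capacity 8 + 8 + 3 = 19.
This cut is saturated, so no flow can exceed 19.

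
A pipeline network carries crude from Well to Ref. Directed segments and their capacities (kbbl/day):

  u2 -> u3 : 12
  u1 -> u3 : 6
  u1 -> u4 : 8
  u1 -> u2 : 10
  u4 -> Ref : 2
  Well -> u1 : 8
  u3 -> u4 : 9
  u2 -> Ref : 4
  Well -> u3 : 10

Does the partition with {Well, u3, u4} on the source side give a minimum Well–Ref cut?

No — its capacity is 10, but the minimum cut has capacity 6.

Given cut capacity: 8 + 2 = 10.
Augment Well→u1→u2→Ref: bottleneck 4, flow now 4.
Augment Well→u1→u4→Ref: bottleneck 2, flow now 6.
No augmenting path remains; maximum flow = 6.
In the residual graph, reachable from Well: {Well, u1, u2, u3, u4}.
Min-cut edges: u2→Ref (4), u4→Ref (2); capacity 4 + 2 = 6.
Cut capacity 10 exceeds the max flow 6, so it is not minimum.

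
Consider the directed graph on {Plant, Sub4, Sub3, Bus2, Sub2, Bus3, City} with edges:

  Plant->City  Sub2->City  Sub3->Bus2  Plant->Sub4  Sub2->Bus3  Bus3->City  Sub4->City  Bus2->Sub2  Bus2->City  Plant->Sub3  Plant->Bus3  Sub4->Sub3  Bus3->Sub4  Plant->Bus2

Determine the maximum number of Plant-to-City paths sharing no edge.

5

Assign every edge capacity 1; by Menger, the answer equals the max flow.
Path Plant→City (+1); total 1.
Path Plant→Sub4→City (+1); total 2.
Path Plant→Bus2→City (+1); total 3.
Path Plant→Bus3→City (+1); total 4.
Path Plant→Sub3→Bus2→Sub2→City (+1); total 5.
No residual Plant→City path; max flow = 5.
Certifying cut of size 5: {Plant→Bus2, Plant→Bus3, Plant→City, Plant→Sub3, Plant→Sub4}.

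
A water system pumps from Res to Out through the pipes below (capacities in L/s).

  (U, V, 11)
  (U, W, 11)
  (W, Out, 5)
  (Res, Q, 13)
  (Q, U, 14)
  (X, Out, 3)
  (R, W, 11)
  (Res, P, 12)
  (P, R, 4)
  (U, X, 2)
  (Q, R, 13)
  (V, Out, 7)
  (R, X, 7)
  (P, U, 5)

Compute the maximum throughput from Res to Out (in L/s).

15

Augment Res→P→R→W→Out: bottleneck 4, flow now 4.
Augment Res→P→U→V→Out: bottleneck 5, flow now 9.
Augment Res→Q→R→W→Out: bottleneck 1, flow now 10.
Augment Res→Q→R→X→Out: bottleneck 3, flow now 13.
Augment Res→Q→U→V→Out: bottleneck 2, flow now 15.
No augmenting path remains; maximum flow = 15.
In the residual graph, reachable from Res: {Res, P, Q, R, U, V, W, X}.
Min-cut edges: V→Out (7), W→Out (5), X→Out (3); capacity 7 + 5 + 3 = 15.
This cut is saturated, so no flow can exceed 15.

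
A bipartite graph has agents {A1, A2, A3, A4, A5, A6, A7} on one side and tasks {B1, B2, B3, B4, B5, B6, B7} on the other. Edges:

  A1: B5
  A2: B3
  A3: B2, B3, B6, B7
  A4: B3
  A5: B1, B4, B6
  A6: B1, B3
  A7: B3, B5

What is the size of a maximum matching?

Unit-capacity flow: source→left, listed edges, right→sink; max matching = max flow.
Augmenting path A1→B5 (+1); matched 1.
Augmenting path A2→B3 (+1); matched 2.
Augmenting path A3→B2 (+1); matched 3.
Augmenting path A5→B1 (+1); matched 4.
Augmenting path A6→B1→A5→B4 (+1); matched 5.
No augmenting path remains; maximum matching = 5.
König certificate: {A3, A5, A6, B3, B5} is a vertex cover of size 5 (every listed pair touches it), so no matching can be larger.

5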